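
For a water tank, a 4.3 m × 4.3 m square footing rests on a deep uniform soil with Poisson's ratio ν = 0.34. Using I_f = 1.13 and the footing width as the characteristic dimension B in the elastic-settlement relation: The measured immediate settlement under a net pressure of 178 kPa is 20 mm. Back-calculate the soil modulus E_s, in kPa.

S_e = q·B·(1−ν²)/E_s · I_f  ⇒  E_s = q·B·(1−ν²)·I_f / S_e.
E_s = 178 × 4.3 × 0.8844 × 1.13 / 0.02 = 38250 kPa

E_s ≈ 38200 kPa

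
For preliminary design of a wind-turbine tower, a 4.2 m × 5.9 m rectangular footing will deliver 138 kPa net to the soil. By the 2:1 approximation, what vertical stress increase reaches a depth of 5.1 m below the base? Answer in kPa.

Δσ_z ≈ 33.4 kPa

By the 2:1 method the load spreads at 1 horizontal : 2 vertical, so at depth z the loaded area has grown by z in each plan dimension:
Δσ = qBL/((B+z)(L+z)) = 138×4.2×5.9/((4.2+5.1)(5.9+5.1)) = 33.428 kPa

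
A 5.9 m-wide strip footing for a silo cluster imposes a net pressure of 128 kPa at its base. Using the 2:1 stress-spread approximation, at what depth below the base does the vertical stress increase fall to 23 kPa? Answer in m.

2:1 spreading — at depth z the loaded area has grown by z in each plan dimension:
qB/(B+z) = Δσ_z ⇒ z = qB/Δσ_z − B = 128×5.9/23 − 5.9 = 26.93 m

z ≈ 26.9 m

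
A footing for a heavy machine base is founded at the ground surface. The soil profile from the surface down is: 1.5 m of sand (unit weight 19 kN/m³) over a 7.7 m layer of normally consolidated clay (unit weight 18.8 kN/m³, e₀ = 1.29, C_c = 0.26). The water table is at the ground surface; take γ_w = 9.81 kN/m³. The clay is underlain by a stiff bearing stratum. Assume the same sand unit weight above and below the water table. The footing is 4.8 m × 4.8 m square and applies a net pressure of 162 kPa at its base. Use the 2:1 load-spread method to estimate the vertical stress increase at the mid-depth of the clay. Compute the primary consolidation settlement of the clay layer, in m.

Mid-depth of clay below the ground surface: z = 1.5 + 7.7/2 = 5.35 m.
Total vertical stress at mid-clay: σ_v = 19×1.5 + 18.8×3.85 = 100.88 kPa.
Pore pressure: u = 9.81×(5.35 − 0) = 52.483 kPa.
Initial effective stress: σ'_0 = σ_v − u = 100.88 − 52.483 = 48.397 kPa.
Stress increase at mid-clay by the 2:1 spreading method:
Δσ = qBL/((B+z)(L+z)) = 162×4.8×4.8/((4.8+5.35)(4.8+5.35)) = 36.23 kPa
Final effective stress: σ'_f = σ'_0 + Δσ = 48.397 + 36.23 = 84.627 kPa.
Normally consolidated clay, so the full stress increment lies on the virgin compression line:
S_c = C_c·H/(1+e₀)·log₁₀(σ'_f/σ'_0) = 0.26×7.7/(1+1.29)×log₁₀(84.627/48.397)
    = 0.87424 × 0.24269 = 0.2122 m

S_c ≈ 0.212 m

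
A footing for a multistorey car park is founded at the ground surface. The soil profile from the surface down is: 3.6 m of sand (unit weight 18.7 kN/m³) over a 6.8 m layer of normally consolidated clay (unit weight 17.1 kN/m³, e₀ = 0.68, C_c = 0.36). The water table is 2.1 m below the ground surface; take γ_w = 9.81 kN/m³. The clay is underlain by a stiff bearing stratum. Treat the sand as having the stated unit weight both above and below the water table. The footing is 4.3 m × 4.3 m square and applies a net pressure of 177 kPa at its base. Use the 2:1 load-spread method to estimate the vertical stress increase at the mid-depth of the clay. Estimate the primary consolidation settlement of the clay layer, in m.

Mid-depth of clay below the ground surface: z = 3.6 + 6.8/2 = 7 m.
Total vertical stress at mid-clay: σ_v = 18.7×3.6 + 17.1×3.4 = 125.46 kPa.
Pore pressure: u = 9.81×(7 − 2.1) = 48.069 kPa.
Initial effective stress: σ'_0 = σ_v − u = 125.46 − 48.069 = 77.391 kPa.
Stress increase at mid-clay by the 2:1 spreading method:
Δσ = qBL/((B+z)(L+z)) = 177×4.3×4.3/((4.3+7)(4.3+7)) = 25.63 kPa
Final effective stress: σ'_f = σ'_0 + Δσ = 77.391 + 25.63 = 103.02 kPa.
Normally consolidated clay, so the full stress increment lies on the virgin compression line:
S_c = C_c·H/(1+e₀)·log₁₀(σ'_f/σ'_0) = 0.36×6.8/(1+0.68)×log₁₀(103.02/77.391)
    = 1.4571 × 0.12423 = 0.181 m

S_c ≈ 0.181 m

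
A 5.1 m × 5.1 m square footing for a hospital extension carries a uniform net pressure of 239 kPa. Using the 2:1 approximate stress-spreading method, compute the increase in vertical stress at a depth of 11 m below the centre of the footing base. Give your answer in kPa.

By the 2:1 method the load spreads at 1 horizontal : 2 vertical, so at depth z the loaded area has grown by z in each plan dimension:
Δσ = qBL/((B+z)(L+z)) = 239×5.1×5.1/((5.1+11)(5.1+11)) = 23.982 kPa

Δσ_z ≈ 24 kPa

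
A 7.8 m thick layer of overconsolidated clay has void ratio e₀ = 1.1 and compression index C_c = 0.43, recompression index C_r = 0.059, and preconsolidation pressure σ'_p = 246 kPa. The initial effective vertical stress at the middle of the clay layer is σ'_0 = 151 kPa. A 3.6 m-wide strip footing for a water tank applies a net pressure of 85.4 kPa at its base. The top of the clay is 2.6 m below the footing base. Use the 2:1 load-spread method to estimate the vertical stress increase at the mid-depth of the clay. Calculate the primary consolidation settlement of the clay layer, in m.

Mid-depth of clay below the footing base: z = 2.6 + 7.8/2 = 6.5 m.
Stress increase at mid-clay by the 2:1 spreading method:
Δσ = qB/(B+z) = 85.4×3.6/(3.6+6.5) = 30.44 kPa
Final effective stress: σ'_f = 151 + 30.44 = 181.44 kPa.
σ'_f = 181.44 ≤ σ'_p = 246 kPa, so the clay remains overconsolidated and only the recompression index applies:
S_c = C_r·H/(1+e₀)·log₁₀(σ'_f/σ'_0) = 0.059×7.8/2.1×log₁₀(181.44/151)
    = 0.21914 × 0.079756 = 0.01748 m

S_c ≈ 0.0175 m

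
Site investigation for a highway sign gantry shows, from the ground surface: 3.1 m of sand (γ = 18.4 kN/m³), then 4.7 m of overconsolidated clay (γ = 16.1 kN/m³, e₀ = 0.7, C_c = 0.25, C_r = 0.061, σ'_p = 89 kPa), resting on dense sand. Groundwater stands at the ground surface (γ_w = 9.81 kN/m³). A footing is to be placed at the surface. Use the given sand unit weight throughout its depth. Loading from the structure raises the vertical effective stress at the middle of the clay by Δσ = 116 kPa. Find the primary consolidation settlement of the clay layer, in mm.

S_c ≈ 227 mm

Mid-depth of clay below the ground surface: z = 3.1 + 4.7/2 = 5.45 m.
Total vertical stress at mid-clay: σ_v = 18.4×3.1 + 16.1×2.35 = 94.875 kPa.
Pore pressure: u = 9.81×(5.45 − 0) = 53.465 kPa.
Initial effective stress: σ'_0 = σ_v − u = 94.875 − 53.465 = 41.41 kPa.
Final effective stress: σ'_f = 41.41 + 116 = 157.41 kPa.
σ'_f = 157.41 > σ'_p = 89 kPa, so the stress path crosses the preconsolidation pressure — recompression up to σ'_p, then virgin compression beyond:
S_c = H/(1+e₀)·[C_r·log₁₀(σ'_p/σ'_0) + C_c·log₁₀(σ'_f/σ'_p)]
    = 4.7/1.7 × [0.061×log₁₀(89/41.41) + 0.25×log₁₀(157.41/89)]
    = 2.7647 × [0.020269 + 0.061911] = 0.2272 m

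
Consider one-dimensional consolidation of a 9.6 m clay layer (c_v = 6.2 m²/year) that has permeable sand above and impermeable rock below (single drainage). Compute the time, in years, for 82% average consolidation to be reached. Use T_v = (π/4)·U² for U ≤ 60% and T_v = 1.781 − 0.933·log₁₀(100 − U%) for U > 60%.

t ≈ 9.06 years

Drainage path length: H_d = H = 9.6 m (single drainage).
U > 60%: T_v = 1.781 − 0.933·log₁₀(100 − 82) = 0.60983.
t = T_v·H_d²/c_v = 0.60983×9.6²/6.2 = 9.065 years.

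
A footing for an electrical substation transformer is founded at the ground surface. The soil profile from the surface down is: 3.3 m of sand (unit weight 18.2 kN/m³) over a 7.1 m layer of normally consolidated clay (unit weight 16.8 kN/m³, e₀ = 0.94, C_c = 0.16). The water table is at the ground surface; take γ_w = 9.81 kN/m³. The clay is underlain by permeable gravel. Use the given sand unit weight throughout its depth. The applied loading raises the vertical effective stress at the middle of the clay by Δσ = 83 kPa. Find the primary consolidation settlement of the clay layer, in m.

Mid-depth of clay below the ground surface: z = 3.3 + 7.1/2 = 6.85 m.
Total vertical stress at mid-clay: σ_v = 18.2×3.3 + 16.8×3.55 = 119.7 kPa.
Pore pressure: u = 9.81×(6.85 − 0) = 67.198 kPa.
Initial effective stress: σ'_0 = σ_v − u = 119.7 − 67.198 = 52.502 kPa.
Final effective stress: σ'_f = σ'_0 + Δσ = 52.502 + 83 = 135.5 kPa.
Normally consolidated clay, so the full stress increment lies on the virgin compression line:
S_c = C_c·H/(1+e₀)·log₁₀(σ'_f/σ'_0) = 0.16×7.1/(1+0.94)×log₁₀(135.5/52.502)
    = 0.58557 × 0.41176 = 0.2411 m

S_c ≈ 0.241 m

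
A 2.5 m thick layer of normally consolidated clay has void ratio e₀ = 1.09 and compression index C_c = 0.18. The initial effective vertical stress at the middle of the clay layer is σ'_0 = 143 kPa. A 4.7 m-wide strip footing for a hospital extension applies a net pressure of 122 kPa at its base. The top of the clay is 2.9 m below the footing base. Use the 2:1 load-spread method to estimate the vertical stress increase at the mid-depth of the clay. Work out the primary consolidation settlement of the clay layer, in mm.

Mid-depth of clay below the footing base: z = 2.9 + 2.5/2 = 4.15 m.
Stress increase at mid-clay by the 2:1 spreading method:
Δσ = qB/(B+z) = 122×4.7/(4.7+4.15) = 64.791 kPa
Final effective stress: σ'_f = σ'_0 + Δσ = 143 + 64.791 = 207.79 kPa.
Normally consolidated clay, so the full stress increment lies on the virgin compression line:
S_c = C_c·H/(1+e₀)·log₁₀(σ'_f/σ'_0) = 0.18×2.5/(1+1.09)×log₁₀(207.79/143)
    = 0.21531 × 0.16229 = 0.03494 m

S_c ≈ 34.9 mm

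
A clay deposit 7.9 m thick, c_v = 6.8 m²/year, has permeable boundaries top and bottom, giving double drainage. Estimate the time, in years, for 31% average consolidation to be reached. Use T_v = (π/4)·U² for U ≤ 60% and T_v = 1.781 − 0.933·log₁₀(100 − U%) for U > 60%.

Drainage path length: H_d = H/2 = 3.95 m (double drainage).
U ≤ 60%: T_v = (π/4)·U² = (π/4)×0.31² = 0.075477.
t = T_v·H_d²/c_v = 0.075477×3.95²/6.8 = 0.1732 years.

t ≈ 0.173 years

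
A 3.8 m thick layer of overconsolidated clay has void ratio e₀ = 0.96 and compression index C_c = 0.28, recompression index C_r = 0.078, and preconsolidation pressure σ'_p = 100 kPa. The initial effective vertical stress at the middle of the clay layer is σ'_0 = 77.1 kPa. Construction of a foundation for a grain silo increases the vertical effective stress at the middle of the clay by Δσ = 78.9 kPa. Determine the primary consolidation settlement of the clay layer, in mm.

Final effective stress: σ'_f = 77.1 + 78.9 = 156 kPa.
σ'_f = 156 > σ'_p = 100 kPa, so the stress path crosses the preconsolidation pressure — recompression up to σ'_p, then virgin compression beyond:
S_c = H/(1+e₀)·[C_r·log₁₀(σ'_p/σ'_0) + C_c·log₁₀(σ'_f/σ'_p)]
    = 3.8/1.96 × [0.078×log₁₀(100/77.1) + 0.28×log₁₀(156/100)]
    = 1.9388 × [0.0088098 + 0.054075] = 0.1219 m

S_c ≈ 122 mm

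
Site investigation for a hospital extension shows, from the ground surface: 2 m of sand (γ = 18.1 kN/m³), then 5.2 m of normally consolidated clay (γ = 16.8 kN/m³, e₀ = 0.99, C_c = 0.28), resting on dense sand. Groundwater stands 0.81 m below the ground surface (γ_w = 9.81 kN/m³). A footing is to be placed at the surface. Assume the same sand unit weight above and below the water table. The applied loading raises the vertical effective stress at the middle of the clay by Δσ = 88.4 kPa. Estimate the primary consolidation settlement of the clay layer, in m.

S_c ≈ 0.356 m

Mid-depth of clay below the ground surface: z = 2 + 5.2/2 = 4.6 m.
Total vertical stress at mid-clay: σ_v = 18.1×2 + 16.8×2.6 = 79.88 kPa.
Pore pressure: u = 9.81×(4.6 − 0.81) = 37.18 kPa.
Initial effective stress: σ'_0 = σ_v − u = 79.88 − 37.18 = 42.7 kPa.
Final effective stress: σ'_f = σ'_0 + Δσ = 42.7 + 88.4 = 131.1 kPa.
Normally consolidated clay, so the full stress increment lies on the virgin compression line:
S_c = C_c·H/(1+e₀)·log₁₀(σ'_f/σ'_0) = 0.28×5.2/(1+0.99)×log₁₀(131.1/42.7)
    = 0.73166 × 0.48717 = 0.3564 m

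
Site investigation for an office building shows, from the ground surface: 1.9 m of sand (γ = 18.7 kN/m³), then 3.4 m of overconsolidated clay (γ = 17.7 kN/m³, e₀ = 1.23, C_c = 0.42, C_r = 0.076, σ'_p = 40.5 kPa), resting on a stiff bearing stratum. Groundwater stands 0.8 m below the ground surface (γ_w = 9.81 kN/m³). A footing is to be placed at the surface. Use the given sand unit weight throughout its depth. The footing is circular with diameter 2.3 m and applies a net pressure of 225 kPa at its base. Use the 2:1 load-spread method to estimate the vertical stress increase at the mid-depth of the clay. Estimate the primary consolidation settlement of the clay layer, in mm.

Mid-depth of clay below the ground surface: z = 1.9 + 3.4/2 = 3.6 m.
Total vertical stress at mid-clay: σ_v = 18.7×1.9 + 17.7×1.7 = 65.62 kPa.
Pore pressure: u = 9.81×(3.6 − 0.8) = 27.468 kPa.
Initial effective stress: σ'_0 = σ_v − u = 65.62 − 27.468 = 38.152 kPa.
Stress increase at mid-clay by the 2:1 spreading method:
Δσ ≈ qD²/(D+z)² = 225×2.3²/(2.3+3.6)² = 34.193 kPa
Final effective stress: σ'_f = 38.152 + 34.193 = 72.345 kPa.
σ'_f = 72.345 > σ'_p = 40.5 kPa, so the stress path crosses the preconsolidation pressure — recompression up to σ'_p, then virgin compression beyond:
S_c = H/(1+e₀)·[C_r·log₁₀(σ'_p/σ'_0) + C_c·log₁₀(σ'_f/σ'_p)]
    = 3.4/2.23 × [0.076×log₁₀(40.5/38.152) + 0.42×log₁₀(72.345/40.5)]
    = 1.5247 × [0.0019713 + 0.10582] = 0.1643 m

S_c ≈ 164 mm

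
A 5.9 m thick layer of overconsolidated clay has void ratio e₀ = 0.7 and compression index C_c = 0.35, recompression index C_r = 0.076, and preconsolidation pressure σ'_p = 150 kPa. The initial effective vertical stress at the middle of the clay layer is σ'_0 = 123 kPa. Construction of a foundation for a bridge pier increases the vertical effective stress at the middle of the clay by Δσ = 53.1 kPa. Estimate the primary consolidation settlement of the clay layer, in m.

Final effective stress: σ'_f = 123 + 53.1 = 176.1 kPa.
σ'_f = 176.1 > σ'_p = 150 kPa, so the stress path crosses the preconsolidation pressure — recompression up to σ'_p, then virgin compression beyond:
S_c = H/(1+e₀)·[C_r·log₁₀(σ'_p/σ'_0) + C_c·log₁₀(σ'_f/σ'_p)]
    = 5.9/1.7 × [0.076×log₁₀(150/123) + 0.35×log₁₀(176.1/150)]
    = 3.4706 × [0.0065501 + 0.024384] = 0.1074 m

S_c ≈ 0.107 m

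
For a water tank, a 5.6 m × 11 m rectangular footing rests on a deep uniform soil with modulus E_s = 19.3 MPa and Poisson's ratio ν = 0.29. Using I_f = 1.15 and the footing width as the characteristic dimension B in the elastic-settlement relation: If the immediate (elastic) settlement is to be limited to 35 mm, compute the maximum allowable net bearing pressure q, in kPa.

q ≈ 115 kPa

E_s = 19.3 MPa = 19300 kPa.
S_e = q·B·(1−ν²)/E_s · I_f  ⇒  q = S_e·E_s / (B·(1−ν²)·I_f).
q = 0.035 × 19300 / (5.6 × 0.9159 × 1.15) = 114.5 kPa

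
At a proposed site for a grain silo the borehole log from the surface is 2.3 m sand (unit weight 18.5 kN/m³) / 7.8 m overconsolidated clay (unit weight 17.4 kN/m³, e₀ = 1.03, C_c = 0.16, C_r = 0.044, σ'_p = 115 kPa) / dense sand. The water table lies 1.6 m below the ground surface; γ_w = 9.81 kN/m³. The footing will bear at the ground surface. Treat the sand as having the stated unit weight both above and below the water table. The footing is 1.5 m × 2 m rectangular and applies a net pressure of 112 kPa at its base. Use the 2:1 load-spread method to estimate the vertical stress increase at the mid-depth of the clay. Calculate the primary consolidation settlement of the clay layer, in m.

Mid-depth of clay below the ground surface: z = 2.3 + 7.8/2 = 6.2 m.
Total vertical stress at mid-clay: σ_v = 18.5×2.3 + 17.4×3.9 = 110.41 kPa.
Pore pressure: u = 9.81×(6.2 − 1.6) = 45.126 kPa.
Initial effective stress: σ'_0 = σ_v − u = 110.41 − 45.126 = 65.284 kPa.
Stress increase at mid-clay by the 2:1 spreading method:
Δσ = qBL/((B+z)(L+z)) = 112×1.5×2/((1.5+6.2)(2+6.2)) = 5.3215 kPa
Final effective stress: σ'_f = 65.284 + 5.3215 = 70.606 kPa.
σ'_f = 70.606 ≤ σ'_p = 115 kPa, so the clay remains overconsolidated and only the recompression index applies:
S_c = C_r·H/(1+e₀)·log₁₀(σ'_f/σ'_0) = 0.044×7.8/2.03×log₁₀(70.606/65.284)
    = 0.16907 × 0.034035 = 0.005754 m

S_c ≈ 0.00575 m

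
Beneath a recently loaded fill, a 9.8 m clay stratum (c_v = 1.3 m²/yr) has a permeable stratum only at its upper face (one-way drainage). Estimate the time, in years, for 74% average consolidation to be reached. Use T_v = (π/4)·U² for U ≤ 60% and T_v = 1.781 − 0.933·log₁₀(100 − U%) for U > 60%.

Drainage path length: H_d = H = 9.8 m (single drainage).
U > 60%: T_v = 1.781 − 0.933·log₁₀(100 − 74) = 0.46083.
t = T_v·H_d²/c_v = 0.46083×9.8²/1.3 = 34.04 years.

t ≈ 34 years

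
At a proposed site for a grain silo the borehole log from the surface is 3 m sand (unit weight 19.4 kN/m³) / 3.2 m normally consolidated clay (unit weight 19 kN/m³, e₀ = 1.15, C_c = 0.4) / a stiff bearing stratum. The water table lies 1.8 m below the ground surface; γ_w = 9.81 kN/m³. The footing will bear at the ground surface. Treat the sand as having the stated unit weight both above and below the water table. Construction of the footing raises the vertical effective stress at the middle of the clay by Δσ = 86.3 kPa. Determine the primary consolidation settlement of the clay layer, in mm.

Mid-depth of clay below the ground surface: z = 3 + 3.2/2 = 4.6 m.
Total vertical stress at mid-clay: σ_v = 19.4×3 + 19×1.6 = 88.6 kPa.
Pore pressure: u = 9.81×(4.6 − 1.8) = 27.468 kPa.
Initial effective stress: σ'_0 = σ_v − u = 88.6 − 27.468 = 61.132 kPa.
Final effective stress: σ'_f = σ'_0 + Δσ = 61.132 + 86.3 = 147.43 kPa.
Normally consolidated clay, so the full stress increment lies on the virgin compression line:
S_c = C_c·H/(1+e₀)·log₁₀(σ'_f/σ'_0) = 0.4×3.2/(1+1.15)×log₁₀(147.43/61.132)
    = 0.59535 × 0.38232 = 0.2276 m

S_c ≈ 228 mm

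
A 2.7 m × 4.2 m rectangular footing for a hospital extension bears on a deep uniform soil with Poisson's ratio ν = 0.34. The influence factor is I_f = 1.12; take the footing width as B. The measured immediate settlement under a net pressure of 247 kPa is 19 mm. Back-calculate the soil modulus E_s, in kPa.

E_s ≈ 34800 kPa

S_e = q·B·(1−ν²)/E_s · I_f  ⇒  E_s = q·B·(1−ν²)·I_f / S_e.
E_s = 247 × 2.7 × 0.8844 × 1.12 / 0.019 = 34770 kPa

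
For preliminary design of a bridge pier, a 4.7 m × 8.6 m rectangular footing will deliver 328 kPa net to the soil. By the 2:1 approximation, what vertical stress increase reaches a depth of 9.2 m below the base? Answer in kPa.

Δσ_z ≈ 53.6 kPa

By the 2:1 method the load spreads at 1 horizontal : 2 vertical, so at depth z the loaded area has grown by z in each plan dimension:
Δσ = qBL/((B+z)(L+z)) = 328×4.7×8.6/((4.7+9.2)(8.6+9.2)) = 53.584 kPa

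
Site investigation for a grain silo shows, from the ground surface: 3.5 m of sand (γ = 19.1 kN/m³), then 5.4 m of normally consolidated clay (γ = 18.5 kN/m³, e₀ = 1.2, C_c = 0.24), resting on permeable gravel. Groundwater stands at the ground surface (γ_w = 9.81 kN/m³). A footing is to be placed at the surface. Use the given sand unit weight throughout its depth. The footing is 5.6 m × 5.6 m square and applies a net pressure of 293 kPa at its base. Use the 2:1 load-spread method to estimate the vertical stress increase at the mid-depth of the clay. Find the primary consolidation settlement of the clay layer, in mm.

Mid-depth of clay below the ground surface: z = 3.5 + 5.4/2 = 6.2 m.
Total vertical stress at mid-clay: σ_v = 19.1×3.5 + 18.5×2.7 = 116.8 kPa.
Pore pressure: u = 9.81×(6.2 − 0) = 60.822 kPa.
Initial effective stress: σ'_0 = σ_v − u = 116.8 − 60.822 = 55.978 kPa.
Stress increase at mid-clay by the 2:1 spreading method:
Δσ = qBL/((B+z)(L+z)) = 293×5.6×5.6/((5.6+6.2)(5.6+6.2)) = 65.99 kPa
Final effective stress: σ'_f = σ'_0 + Δσ = 55.978 + 65.99 = 121.97 kPa.
Normally consolidated clay, so the full stress increment lies on the virgin compression line:
S_c = C_c·H/(1+e₀)·log₁₀(σ'_f/σ'_0) = 0.24×5.4/(1+1.2)×log₁₀(121.97/55.978)
    = 0.58909 × 0.33824 = 0.1993 m

S_c ≈ 199 mm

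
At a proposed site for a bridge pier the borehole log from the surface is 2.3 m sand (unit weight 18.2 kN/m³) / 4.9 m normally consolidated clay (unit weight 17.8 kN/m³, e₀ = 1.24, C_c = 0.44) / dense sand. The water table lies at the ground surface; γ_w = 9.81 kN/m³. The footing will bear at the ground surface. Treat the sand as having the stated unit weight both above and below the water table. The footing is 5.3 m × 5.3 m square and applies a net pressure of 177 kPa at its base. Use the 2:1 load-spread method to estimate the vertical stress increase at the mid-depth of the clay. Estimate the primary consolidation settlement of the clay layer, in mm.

S_c ≈ 342 mm

Mid-depth of clay below the ground surface: z = 2.3 + 4.9/2 = 4.75 m.
Total vertical stress at mid-clay: σ_v = 18.2×2.3 + 17.8×2.45 = 85.47 kPa.
Pore pressure: u = 9.81×(4.75 − 0) = 46.598 kPa.
Initial effective stress: σ'_0 = σ_v − u = 85.47 − 46.598 = 38.872 kPa.
Stress increase at mid-clay by the 2:1 spreading method:
Δσ = qBL/((B+z)(L+z)) = 177×5.3×5.3/((5.3+4.75)(5.3+4.75)) = 49.226 kPa
Final effective stress: σ'_f = σ'_0 + Δσ = 38.872 + 49.226 = 88.098 kPa.
Normally consolidated clay, so the full stress increment lies on the virgin compression line:
S_c = C_c·H/(1+e₀)·log₁₀(σ'_f/σ'_0) = 0.44×4.9/(1+1.24)×log₁₀(88.098/38.872)
    = 0.9625 × 0.35533 = 0.342 m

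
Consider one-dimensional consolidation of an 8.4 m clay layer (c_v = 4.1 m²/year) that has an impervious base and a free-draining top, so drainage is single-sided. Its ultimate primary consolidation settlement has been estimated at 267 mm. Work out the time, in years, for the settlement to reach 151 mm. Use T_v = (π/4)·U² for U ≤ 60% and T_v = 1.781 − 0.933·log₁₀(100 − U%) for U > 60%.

Drainage path length: H_d = H = 8.4 m (single drainage).
U = S(t)/S_ult = 151/267 = 0.5655.
U ≤ 60%: T_v = (π/4)·U² = (π/4)×0.56554² = 0.2512.
t = T_v·H_d²/c_v = 0.2512×8.4²/4.1 = 4.323 years.

t ≈ 4.32 years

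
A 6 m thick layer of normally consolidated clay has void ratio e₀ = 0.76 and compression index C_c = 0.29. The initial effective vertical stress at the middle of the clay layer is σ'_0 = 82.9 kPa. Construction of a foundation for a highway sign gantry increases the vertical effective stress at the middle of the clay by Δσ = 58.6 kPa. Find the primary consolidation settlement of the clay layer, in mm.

Final effective stress: σ'_f = σ'_0 + Δσ = 82.9 + 58.6 = 141.5 kPa.
Normally consolidated clay, so the full stress increment lies on the virgin compression line:
S_c = C_c·H/(1+e₀)·log₁₀(σ'_f/σ'_0) = 0.29×6/(1+0.76)×log₁₀(141.5/82.9)
    = 0.98864 × 0.2322 = 0.2296 m

S_c ≈ 230 mm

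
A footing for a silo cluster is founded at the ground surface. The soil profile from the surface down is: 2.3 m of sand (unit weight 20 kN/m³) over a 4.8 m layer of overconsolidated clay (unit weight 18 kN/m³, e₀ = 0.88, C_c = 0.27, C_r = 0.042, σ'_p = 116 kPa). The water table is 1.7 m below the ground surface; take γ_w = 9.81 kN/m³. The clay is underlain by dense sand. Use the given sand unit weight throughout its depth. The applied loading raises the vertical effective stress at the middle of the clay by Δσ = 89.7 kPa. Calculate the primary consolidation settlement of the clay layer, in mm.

Mid-depth of clay below the ground surface: z = 2.3 + 4.8/2 = 4.7 m.
Total vertical stress at mid-clay: σ_v = 20×2.3 + 18×2.4 = 89.2 kPa.
Pore pressure: u = 9.81×(4.7 − 1.7) = 29.43 kPa.
Initial effective stress: σ'_0 = σ_v − u = 89.2 − 29.43 = 59.77 kPa.
Final effective stress: σ'_f = 59.77 + 89.7 = 149.47 kPa.
σ'_f = 149.47 > σ'_p = 116 kPa, so the stress path crosses the preconsolidation pressure — recompression up to σ'_p, then virgin compression beyond:
S_c = H/(1+e₀)·[C_r·log₁₀(σ'_p/σ'_0) + C_c·log₁₀(σ'_f/σ'_p)]
    = 4.8/1.88 × [0.042×log₁₀(116/59.77) + 0.27×log₁₀(149.47/116)]
    = 2.5532 × [0.012095 + 0.029726] = 0.1068 m

S_c ≈ 107 mm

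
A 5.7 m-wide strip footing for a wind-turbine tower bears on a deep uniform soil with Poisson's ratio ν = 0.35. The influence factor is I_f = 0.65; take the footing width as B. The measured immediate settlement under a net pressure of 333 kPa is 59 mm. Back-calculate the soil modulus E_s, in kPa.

S_e = q·B·(1−ν²)/E_s · I_f  ⇒  E_s = q·B·(1−ν²)·I_f / S_e.
E_s = 333 × 5.7 × 0.8775 × 0.65 / 0.059 = 18350 kPa

E_s ≈ 18300 kPa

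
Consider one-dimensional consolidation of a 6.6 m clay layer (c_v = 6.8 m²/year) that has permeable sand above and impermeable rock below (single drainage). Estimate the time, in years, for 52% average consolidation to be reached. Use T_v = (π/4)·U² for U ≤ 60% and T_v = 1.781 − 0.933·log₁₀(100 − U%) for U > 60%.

t ≈ 1.36 years

Drainage path length: H_d = H = 6.6 m (single drainage).
U ≤ 60%: T_v = (π/4)·U² = (π/4)×0.52² = 0.21237.
t = T_v·H_d²/c_v = 0.21237×6.6²/6.8 = 1.36 years.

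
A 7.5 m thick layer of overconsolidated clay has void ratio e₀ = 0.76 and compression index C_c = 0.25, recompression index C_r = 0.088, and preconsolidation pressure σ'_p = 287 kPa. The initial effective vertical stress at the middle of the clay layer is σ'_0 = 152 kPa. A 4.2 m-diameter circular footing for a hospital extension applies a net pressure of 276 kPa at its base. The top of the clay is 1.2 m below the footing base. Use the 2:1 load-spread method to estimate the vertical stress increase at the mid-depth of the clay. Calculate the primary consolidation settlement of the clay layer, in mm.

S_c ≈ 52.8 mm

Mid-depth of clay below the footing base: z = 1.2 + 7.5/2 = 4.95 m.
Stress increase at mid-clay by the 2:1 spreading method:
Δσ ≈ qD²/(D+z)² = 276×4.2²/(4.2+4.95)² = 58.152 kPa
Final effective stress: σ'_f = 152 + 58.152 = 210.15 kPa.
σ'_f = 210.15 ≤ σ'_p = 287 kPa, so the clay remains overconsolidated and only the recompression index applies:
S_c = C_r·H/(1+e₀)·log₁₀(σ'_f/σ'_0) = 0.088×7.5/1.76×log₁₀(210.15/152)
    = 0.375 × 0.14069 = 0.05276 m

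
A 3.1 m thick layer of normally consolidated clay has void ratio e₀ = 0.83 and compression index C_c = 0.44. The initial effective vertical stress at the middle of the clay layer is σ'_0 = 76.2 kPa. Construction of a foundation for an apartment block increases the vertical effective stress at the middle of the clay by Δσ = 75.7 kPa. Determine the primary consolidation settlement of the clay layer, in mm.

S_c ≈ 223 mm

Final effective stress: σ'_f = σ'_0 + Δσ = 76.2 + 75.7 = 151.9 kPa.
Normally consolidated clay, so the full stress increment lies on the virgin compression line:
S_c = C_c·H/(1+e₀)·log₁₀(σ'_f/σ'_0) = 0.44×3.1/(1+0.83)×log₁₀(151.9/76.2)
    = 0.74536 × 0.2996 = 0.2233 m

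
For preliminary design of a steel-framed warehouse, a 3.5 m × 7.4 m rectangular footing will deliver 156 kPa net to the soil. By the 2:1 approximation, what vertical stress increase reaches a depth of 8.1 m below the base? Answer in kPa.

By the 2:1 method the load spreads at 1 horizontal : 2 vertical, so at depth z the loaded area has grown by z in each plan dimension:
Δσ = qBL/((B+z)(L+z)) = 156×3.5×7.4/((3.5+8.1)(7.4+8.1)) = 22.472 kPa

Δσ_z ≈ 22.5 kPa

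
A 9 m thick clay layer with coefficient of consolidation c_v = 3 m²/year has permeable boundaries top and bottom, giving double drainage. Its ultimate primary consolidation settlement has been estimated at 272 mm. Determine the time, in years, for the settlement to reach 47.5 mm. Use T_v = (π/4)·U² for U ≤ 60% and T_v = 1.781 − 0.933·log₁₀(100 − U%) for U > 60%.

t ≈ 0.162 years

Drainage path length: H_d = H/2 = 4.5 m (double drainage).
U = S(t)/S_ult = 47.5/272 = 0.1746.
U ≤ 60%: T_v = (π/4)·U² = (π/4)×0.17463² = 0.023952.
t = T_v·H_d²/c_v = 0.023952×4.5²/3 = 0.1617 years.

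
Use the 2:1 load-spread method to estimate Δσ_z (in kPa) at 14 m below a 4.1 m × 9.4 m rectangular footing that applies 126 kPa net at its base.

By the 2:1 method the load spreads at 1 horizontal : 2 vertical, so at depth z the loaded area has grown by z in each plan dimension:
Δσ = qBL/((B+z)(L+z)) = 126×4.1×9.4/((4.1+14)(9.4+14)) = 11.465 kPa

Δσ_z ≈ 11.5 kPa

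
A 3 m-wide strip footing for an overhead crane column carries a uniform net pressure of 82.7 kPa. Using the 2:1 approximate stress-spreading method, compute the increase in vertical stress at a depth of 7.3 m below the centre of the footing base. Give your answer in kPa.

By the 2:1 method the load spreads at 1 horizontal : 2 vertical, so at depth z the loaded area has grown by z in each plan dimension:
Δσ = qB/(B+z) = 82.7×3/(3+7.3) = 24.087 kPa

Δσ_z ≈ 24.1 kPa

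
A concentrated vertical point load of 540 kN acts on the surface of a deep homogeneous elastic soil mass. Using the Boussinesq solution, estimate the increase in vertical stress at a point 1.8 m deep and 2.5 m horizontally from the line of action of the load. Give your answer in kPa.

Δσ_z ≈ 5.42 kPa

Boussinesq vertical stress below a point load on an elastic half-space:
Δσ_z = 3P/(2πz²) · [1 + (r/z)²]^(−5/2)
r/z = 2.5/1.8 = 1.3889; [1+(r/z)²]^(−5/2) = 0.068108.
Δσ_z = 3×540/(2π×1.8²) × 0.068108 = 79.577 × 0.068108 = 5.42 kPa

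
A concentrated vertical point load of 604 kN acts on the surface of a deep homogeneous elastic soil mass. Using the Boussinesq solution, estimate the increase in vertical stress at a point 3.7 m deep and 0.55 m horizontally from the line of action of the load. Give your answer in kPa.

Δσ_z ≈ 19.9 kPa

Boussinesq vertical stress below a point load on an elastic half-space:
Δσ_z = 3P/(2πz²) · [1 + (r/z)²]^(−5/2)
r/z = 0.55/3.7 = 0.14865; [1+(r/z)²]^(−5/2) = 0.94683.
Δσ_z = 3×604/(2π×3.7²) × 0.94683 = 21.066 × 0.94683 = 19.95 kPa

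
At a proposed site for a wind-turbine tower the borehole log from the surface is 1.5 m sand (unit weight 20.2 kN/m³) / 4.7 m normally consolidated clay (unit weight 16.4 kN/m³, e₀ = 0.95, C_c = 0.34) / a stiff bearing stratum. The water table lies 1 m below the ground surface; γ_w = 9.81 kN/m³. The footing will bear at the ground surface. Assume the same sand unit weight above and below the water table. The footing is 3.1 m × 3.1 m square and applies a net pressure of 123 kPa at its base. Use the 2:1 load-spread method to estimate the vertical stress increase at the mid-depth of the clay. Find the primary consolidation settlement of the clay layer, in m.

S_c ≈ 0.167 m

Mid-depth of clay below the ground surface: z = 1.5 + 4.7/2 = 3.85 m.
Total vertical stress at mid-clay: σ_v = 20.2×1.5 + 16.4×2.35 = 68.84 kPa.
Pore pressure: u = 9.81×(3.85 − 1) = 27.959 kPa.
Initial effective stress: σ'_0 = σ_v − u = 68.84 − 27.959 = 40.881 kPa.
Stress increase at mid-clay by the 2:1 spreading method:
Δσ = qBL/((B+z)(L+z)) = 123×3.1×3.1/((3.1+3.85)(3.1+3.85)) = 24.471 kPa
Final effective stress: σ'_f = σ'_0 + Δσ = 40.881 + 24.471 = 65.352 kPa.
Normally consolidated clay, so the full stress increment lies on the virgin compression line:
S_c = C_c·H/(1+e₀)·log₁₀(σ'_f/σ'_0) = 0.34×4.7/(1+0.95)×log₁₀(65.352/40.881)
    = 0.81949 × 0.20374 = 0.167 m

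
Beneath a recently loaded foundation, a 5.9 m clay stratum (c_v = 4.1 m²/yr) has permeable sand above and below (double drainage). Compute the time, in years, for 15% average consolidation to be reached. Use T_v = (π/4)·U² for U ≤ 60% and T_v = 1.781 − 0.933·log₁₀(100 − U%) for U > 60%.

Drainage path length: H_d = H/2 = 2.95 m (double drainage).
U ≤ 60%: T_v = (π/4)·U² = (π/4)×0.15² = 0.017671.
t = T_v·H_d²/c_v = 0.017671×2.95²/4.1 = 0.03751 years.

t ≈ 0.0375 years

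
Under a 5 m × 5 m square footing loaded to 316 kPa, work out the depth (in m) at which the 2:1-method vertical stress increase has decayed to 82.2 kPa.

2:1 spreading — at depth z the loaded area has grown by z in each plan dimension:
qB²/(B+z)² = Δσ_z ⇒ z = B(√(q/Δσ_z) − 1) = 5×(√(316/82.2) − 1) = 4.803 m

z ≈ 4.8 m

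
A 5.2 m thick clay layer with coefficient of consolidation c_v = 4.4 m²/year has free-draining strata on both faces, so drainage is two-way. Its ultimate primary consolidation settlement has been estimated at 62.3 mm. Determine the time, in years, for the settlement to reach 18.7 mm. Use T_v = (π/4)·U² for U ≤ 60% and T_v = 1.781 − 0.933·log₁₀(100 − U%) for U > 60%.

t ≈ 0.109 years

Drainage path length: H_d = H/2 = 2.6 m (double drainage).
U = S(t)/S_ult = 18.7/62.3 = 0.3002.
U ≤ 60%: T_v = (π/4)·U² = (π/4)×0.30016² = 0.070761.
t = T_v·H_d²/c_v = 0.070761×2.6²/4.4 = 0.1087 years.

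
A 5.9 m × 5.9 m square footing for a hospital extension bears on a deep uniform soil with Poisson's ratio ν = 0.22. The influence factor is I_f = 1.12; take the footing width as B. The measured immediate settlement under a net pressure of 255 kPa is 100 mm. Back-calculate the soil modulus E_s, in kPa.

E_s ≈ 16000 kPa

S_e = q·B·(1−ν²)/E_s · I_f  ⇒  E_s = q·B·(1−ν²)·I_f / S_e.
E_s = 255 × 5.9 × 0.9516 × 1.12 / 0.1 = 16030 kPa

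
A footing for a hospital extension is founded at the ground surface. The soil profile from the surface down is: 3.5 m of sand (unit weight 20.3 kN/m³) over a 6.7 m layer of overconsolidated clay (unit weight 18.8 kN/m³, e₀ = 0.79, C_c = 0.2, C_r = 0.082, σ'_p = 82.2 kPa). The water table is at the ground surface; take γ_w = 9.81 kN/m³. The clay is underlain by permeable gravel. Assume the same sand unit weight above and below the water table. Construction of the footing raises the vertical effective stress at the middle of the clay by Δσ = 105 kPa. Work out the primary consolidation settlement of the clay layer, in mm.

S_c ≈ 267 mm

Mid-depth of clay below the ground surface: z = 3.5 + 6.7/2 = 6.85 m.
Total vertical stress at mid-clay: σ_v = 20.3×3.5 + 18.8×3.35 = 134.03 kPa.
Pore pressure: u = 9.81×(6.85 − 0) = 67.198 kPa.
Initial effective stress: σ'_0 = σ_v − u = 134.03 − 67.198 = 66.832 kPa.
Final effective stress: σ'_f = 66.832 + 105 = 171.83 kPa.
σ'_f = 171.83 > σ'_p = 82.2 kPa, so the stress path crosses the preconsolidation pressure — recompression up to σ'_p, then virgin compression beyond:
S_c = H/(1+e₀)·[C_r·log₁₀(σ'_p/σ'_0) + C_c·log₁₀(σ'_f/σ'_p)]
    = 6.7/1.79 × [0.082×log₁₀(82.2/66.832) + 0.2×log₁₀(171.83/82.2)]
    = 3.743 × [0.0073708 + 0.064045] = 0.2673 m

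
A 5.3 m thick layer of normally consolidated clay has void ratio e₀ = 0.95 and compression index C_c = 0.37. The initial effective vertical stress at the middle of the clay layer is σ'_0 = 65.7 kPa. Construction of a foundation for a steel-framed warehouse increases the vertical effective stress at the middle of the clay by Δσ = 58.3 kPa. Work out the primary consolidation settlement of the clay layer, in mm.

S_c ≈ 277 mm

Final effective stress: σ'_f = σ'_0 + Δσ = 65.7 + 58.3 = 124 kPa.
Normally consolidated clay, so the full stress increment lies on the virgin compression line:
S_c = C_c·H/(1+e₀)·log₁₀(σ'_f/σ'_0) = 0.37×5.3/(1+0.95)×log₁₀(124/65.7)
    = 1.0056 × 0.27586 = 0.2774 m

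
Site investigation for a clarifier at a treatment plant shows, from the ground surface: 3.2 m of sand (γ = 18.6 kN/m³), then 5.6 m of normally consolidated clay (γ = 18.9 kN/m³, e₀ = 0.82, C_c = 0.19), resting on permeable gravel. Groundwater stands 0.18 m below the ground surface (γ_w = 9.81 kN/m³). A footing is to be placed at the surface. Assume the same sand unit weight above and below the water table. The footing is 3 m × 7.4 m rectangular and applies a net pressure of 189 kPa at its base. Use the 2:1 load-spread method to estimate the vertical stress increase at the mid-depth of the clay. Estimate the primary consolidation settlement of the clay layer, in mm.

S_c ≈ 124 mm

Mid-depth of clay below the ground surface: z = 3.2 + 5.6/2 = 6 m.
Total vertical stress at mid-clay: σ_v = 18.6×3.2 + 18.9×2.8 = 112.44 kPa.
Pore pressure: u = 9.81×(6 − 0.18) = 57.094 kPa.
Initial effective stress: σ'_0 = σ_v − u = 112.44 − 57.094 = 55.346 kPa.
Stress increase at mid-clay by the 2:1 spreading method:
Δσ = qBL/((B+z)(L+z)) = 189×3×7.4/((3+6)(7.4+6)) = 34.791 kPa
Final effective stress: σ'_f = σ'_0 + Δσ = 55.346 + 34.791 = 90.137 kPa.
Normally consolidated clay, so the full stress increment lies on the virgin compression line:
S_c = C_c·H/(1+e₀)·log₁₀(σ'_f/σ'_0) = 0.19×5.6/(1+0.82)×log₁₀(90.137/55.346)
    = 0.58462 × 0.21182 = 0.1238 m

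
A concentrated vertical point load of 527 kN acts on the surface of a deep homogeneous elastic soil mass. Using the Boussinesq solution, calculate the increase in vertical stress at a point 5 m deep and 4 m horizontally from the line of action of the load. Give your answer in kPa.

Boussinesq vertical stress below a point load on an elastic half-space:
Δσ_z = 3P/(2πz²) · [1 + (r/z)²]^(−5/2)
r/z = 4/5 = 0.8; [1+(r/z)²]^(−5/2) = 0.29033.
Δσ_z = 3×527/(2π×5²) × 0.29033 = 10.065 × 0.29033 = 2.922 kPa

Δσ_z ≈ 2.92 kPa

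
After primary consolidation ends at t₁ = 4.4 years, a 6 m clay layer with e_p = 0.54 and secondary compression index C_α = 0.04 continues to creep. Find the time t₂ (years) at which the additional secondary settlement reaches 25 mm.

t₂ ≈ 6.37 years

S_s = C_α·H/(1+e_p)·log₁₀(t₂/t₁) ⇒ log₁₀(t₂/t₁) = S_s·(1+e_p)/(C_α·H).
log₁₀(t₂/t₁) = 0.025 × (1+0.54) / (0.04×6) = 0.1604
t₂ = t₁ × 10^0.1604 = 4.4 × 1.447 = 6.366 years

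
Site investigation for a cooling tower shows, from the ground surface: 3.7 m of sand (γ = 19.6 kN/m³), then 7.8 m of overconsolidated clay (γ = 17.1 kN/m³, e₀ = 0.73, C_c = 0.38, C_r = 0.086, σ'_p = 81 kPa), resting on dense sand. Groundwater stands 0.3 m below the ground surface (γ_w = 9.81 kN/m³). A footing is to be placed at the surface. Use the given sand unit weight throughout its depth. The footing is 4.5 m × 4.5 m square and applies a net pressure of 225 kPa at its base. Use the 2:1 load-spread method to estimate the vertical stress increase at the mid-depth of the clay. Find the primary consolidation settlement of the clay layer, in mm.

S_c ≈ 178 mm

Mid-depth of clay below the ground surface: z = 3.7 + 7.8/2 = 7.6 m.
Total vertical stress at mid-clay: σ_v = 19.6×3.7 + 17.1×3.9 = 139.21 kPa.
Pore pressure: u = 9.81×(7.6 − 0.3) = 71.613 kPa.
Initial effective stress: σ'_0 = σ_v − u = 139.21 − 71.613 = 67.597 kPa.
Stress increase at mid-clay by the 2:1 spreading method:
Δσ = qBL/((B+z)(L+z)) = 225×4.5×4.5/((4.5+7.6)(4.5+7.6)) = 31.12 kPa
Final effective stress: σ'_f = 67.597 + 31.12 = 98.717 kPa.
σ'_f = 98.717 > σ'_p = 81 kPa, so the stress path crosses the preconsolidation pressure — recompression up to σ'_p, then virgin compression beyond:
S_c = H/(1+e₀)·[C_r·log₁₀(σ'_p/σ'_0) + C_c·log₁₀(σ'_f/σ'_p)]
    = 7.8/1.73 × [0.086×log₁₀(81/67.597) + 0.38×log₁₀(98.717/81)]
    = 4.5087 × [0.006756 + 0.032645] = 0.1776 m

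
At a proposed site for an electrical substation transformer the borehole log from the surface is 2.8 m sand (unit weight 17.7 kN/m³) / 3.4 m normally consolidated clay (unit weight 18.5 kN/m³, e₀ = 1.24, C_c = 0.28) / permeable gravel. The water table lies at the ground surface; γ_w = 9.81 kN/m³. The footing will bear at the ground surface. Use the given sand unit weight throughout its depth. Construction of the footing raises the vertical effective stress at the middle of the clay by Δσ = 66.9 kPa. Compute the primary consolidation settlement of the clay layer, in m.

Mid-depth of clay below the ground surface: z = 2.8 + 3.4/2 = 4.5 m.
Total vertical stress at mid-clay: σ_v = 17.7×2.8 + 18.5×1.7 = 81.01 kPa.
Pore pressure: u = 9.81×(4.5 − 0) = 44.145 kPa.
Initial effective stress: σ'_0 = σ_v − u = 81.01 − 44.145 = 36.865 kPa.
Final effective stress: σ'_f = σ'_0 + Δσ = 36.865 + 66.9 = 103.77 kPa.
Normally consolidated clay, so the full stress increment lies on the virgin compression line:
S_c = C_c·H/(1+e₀)·log₁₀(σ'_f/σ'_0) = 0.28×3.4/(1+1.24)×log₁₀(103.77/36.865)
    = 0.425 × 0.44946 = 0.191 m

S_c ≈ 0.191 m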